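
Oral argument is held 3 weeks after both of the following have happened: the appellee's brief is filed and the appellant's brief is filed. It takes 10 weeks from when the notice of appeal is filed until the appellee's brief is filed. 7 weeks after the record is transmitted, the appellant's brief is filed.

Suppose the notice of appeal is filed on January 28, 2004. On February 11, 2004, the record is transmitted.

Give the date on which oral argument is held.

The notice of appeal is filed: Jan 28, 2004.
The appellee's brief is filed: Jan 28, 2004 + 10 weeks = Apr 7, 2004.
The record is transmitted: Feb 11, 2004.
The appellant's brief is filed: Feb 11, 2004 + 7 weeks = Mar 31, 2004.
Both prerequisites met — the appellee's brief is filed (Apr 7, 2004), the appellant's brief is filed (Mar 31, 2004); the later is Apr 7, 2004.
Oral argument is held: Apr 7, 2004 + 3 weeks = Apr 28, 2004.

April 28, 2004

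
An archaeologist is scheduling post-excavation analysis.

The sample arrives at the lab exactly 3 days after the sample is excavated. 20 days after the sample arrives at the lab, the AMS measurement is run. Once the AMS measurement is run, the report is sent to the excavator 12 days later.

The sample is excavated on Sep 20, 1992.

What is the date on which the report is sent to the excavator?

The sample is excavated: Sep 20, 1992.
The sample arrives at the lab: Sep 20, 1992 + 3 days = Sep 23, 1992.
The AMS measurement is run: Sep 23, 1992 + 20 days = Oct 13, 1992.
The report is sent to the excavator: Oct 13, 1992 + 12 days = Oct 25, 1992.

Oct 25, 1992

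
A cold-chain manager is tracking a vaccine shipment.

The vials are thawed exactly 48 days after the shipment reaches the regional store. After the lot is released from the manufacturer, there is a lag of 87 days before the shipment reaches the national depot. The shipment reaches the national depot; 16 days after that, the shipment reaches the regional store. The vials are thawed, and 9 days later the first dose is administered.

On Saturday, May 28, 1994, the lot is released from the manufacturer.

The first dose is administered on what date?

Friday, November 4, 1994

The lot is released from the manufacturer: May 28, 1994.
The shipment reaches the national depot: May 28, 1994 + 87 days = Aug 23, 1994.
The shipment reaches the regional store: Aug 23, 1994 + 16 days = Sep 8, 1994.
The vials are thawed: Sep 8, 1994 + 48 days = Oct 26, 1994.
The first dose is administered: Oct 26, 1994 + 9 days = Nov 4, 1994.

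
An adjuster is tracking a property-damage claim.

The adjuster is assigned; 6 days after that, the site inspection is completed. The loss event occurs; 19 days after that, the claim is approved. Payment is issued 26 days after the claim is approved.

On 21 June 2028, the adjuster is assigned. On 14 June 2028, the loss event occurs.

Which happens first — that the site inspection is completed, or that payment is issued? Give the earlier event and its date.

The adjuster is assigned: Jun 21, 2028.
The site inspection is completed: Jun 21, 2028 + 6 days = Jun 27, 2028.
The loss event occurs: Jun 14, 2028.
The claim is approved: Jun 14, 2028 + 19 days = Jul 3, 2028.
Payment is issued: Jul 3, 2028 + 26 days = Jul 29, 2028.
Comparing: the site inspection is completed on Jun 27, 2028 vs payment is issued on Jul 29, 2028. Earlier: the site inspection is completed.

The site inspection is completed — 27 June 2028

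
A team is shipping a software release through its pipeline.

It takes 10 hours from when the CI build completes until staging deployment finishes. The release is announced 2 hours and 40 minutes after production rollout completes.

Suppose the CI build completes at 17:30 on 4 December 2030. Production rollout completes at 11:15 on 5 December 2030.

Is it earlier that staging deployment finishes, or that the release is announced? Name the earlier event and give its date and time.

Staging deployment finishes — 03:30 on 5 December 2030

The CI build completes: 17:30 Dec 4, 2030.
Staging deployment finishes: 17:30 Dec 4, 2030 + 10h = 03:30 Dec 5, 2030.
Production rollout completes: 11:15 Dec 5, 2030.
The release is announced: 11:15 Dec 5, 2030 + 2h40m = 13:55 Dec 5, 2030.
Comparing: staging deployment finishes at 03:30 Dec 5, 2030 vs the release is announced at 13:55 Dec 5, 2030. Earlier: staging deployment finishes.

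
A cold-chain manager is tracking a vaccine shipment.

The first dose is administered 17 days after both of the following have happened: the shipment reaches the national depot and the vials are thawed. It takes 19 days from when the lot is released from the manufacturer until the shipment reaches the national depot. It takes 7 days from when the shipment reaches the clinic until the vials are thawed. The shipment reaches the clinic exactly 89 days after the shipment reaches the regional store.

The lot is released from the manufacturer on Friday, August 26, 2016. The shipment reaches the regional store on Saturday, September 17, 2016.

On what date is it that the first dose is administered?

The lot is released from the manufacturer: Aug 26, 2016.
The shipment reaches the national depot: Aug 26, 2016 + 19 days = Sep 14, 2016.
The shipment reaches the regional store: Sep 17, 2016.
The shipment reaches the clinic: Sep 17, 2016 + 89 days = Dec 15, 2016.
The vials are thawed: Dec 15, 2016 + 7 days = Dec 22, 2016.
Both prerequisites met — the shipment reaches the national depot (Sep 14, 2016), the vials are thawed (Dec 22, 2016); the later is Dec 22, 2016.
The first dose is administered: Dec 22, 2016 + 17 days = Jan 8, 2017.

Sunday, January 8, 2017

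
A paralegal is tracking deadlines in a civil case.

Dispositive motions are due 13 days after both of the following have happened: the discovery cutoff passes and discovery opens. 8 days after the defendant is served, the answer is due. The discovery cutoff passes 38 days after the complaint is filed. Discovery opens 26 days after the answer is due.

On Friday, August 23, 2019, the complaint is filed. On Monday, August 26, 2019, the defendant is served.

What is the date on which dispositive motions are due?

The complaint is filed: Aug 23, 2019.
The discovery cutoff passes: Aug 23, 2019 + 38 days = Sep 30, 2019.
The defendant is served: Aug 26, 2019.
The answer is due: Aug 26, 2019 + 8 days = Sep 3, 2019.
Discovery opens: Sep 3, 2019 + 26 days = Sep 29, 2019.
Both prerequisites met — the discovery cutoff passes (Sep 30, 2019), discovery opens (Sep 29, 2019); the later is Sep 30, 2019.
Dispositive motions are due: Sep 30, 2019 + 13 days = Oct 13, 2019.

Sunday, October 13, 2019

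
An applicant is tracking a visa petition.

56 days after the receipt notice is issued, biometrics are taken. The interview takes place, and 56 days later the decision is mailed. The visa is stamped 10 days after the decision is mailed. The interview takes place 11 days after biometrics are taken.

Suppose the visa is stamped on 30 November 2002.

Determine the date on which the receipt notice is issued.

The visa is stamped: Nov 30, 2002.
The decision is mailed: Nov 30, 2002 − 10 days = Nov 20, 2002.
The interview takes place: Nov 20, 2002 − 56 days = Sep 25, 2002.
Biometrics are taken: Sep 25, 2002 − 11 days = Sep 14, 2002.
The receipt notice is issued: Sep 14, 2002 − 56 days = Jul 20, 2002.

20 July 2002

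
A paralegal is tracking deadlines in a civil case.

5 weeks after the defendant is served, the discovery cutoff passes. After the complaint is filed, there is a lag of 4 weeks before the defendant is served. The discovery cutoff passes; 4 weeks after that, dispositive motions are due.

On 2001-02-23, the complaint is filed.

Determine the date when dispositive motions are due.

The complaint is filed: Feb 23, 2001.
The defendant is served: Feb 23, 2001 + 4 weeks = Mar 23, 2001.
The discovery cutoff passes: Mar 23, 2001 + 5 weeks = Apr 27, 2001.
Dispositive motions are due: Apr 27, 2001 + 4 weeks = May 25, 2001.

2001-05-25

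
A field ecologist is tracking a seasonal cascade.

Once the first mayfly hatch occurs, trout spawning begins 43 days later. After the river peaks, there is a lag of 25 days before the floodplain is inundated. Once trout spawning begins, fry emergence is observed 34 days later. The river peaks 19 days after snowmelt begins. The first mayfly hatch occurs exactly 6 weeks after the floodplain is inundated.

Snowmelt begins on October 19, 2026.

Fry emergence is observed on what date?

March 31, 2027

Snowmelt begins: Oct 19, 2026.
The river peaks: Oct 19, 2026 + 19 days = Nov 7, 2026.
The floodplain is inundated: Nov 7, 2026 + 25 days = Dec 2, 2026.
The first mayfly hatch occurs: Dec 2, 2026 + 6 weeks = Jan 13, 2027.
Trout spawning begins: Jan 13, 2027 + 43 days = Feb 25, 2027.
Fry emergence is observed: Feb 25, 2027 + 34 days = Mar 31, 2027.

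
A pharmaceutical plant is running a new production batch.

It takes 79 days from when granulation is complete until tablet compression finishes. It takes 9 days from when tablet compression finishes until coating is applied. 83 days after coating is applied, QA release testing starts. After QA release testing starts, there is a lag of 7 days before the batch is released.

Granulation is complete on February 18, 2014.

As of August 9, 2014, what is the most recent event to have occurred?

Granulation is complete: Feb 18, 2014.
Tablet compression finishes: Feb 18, 2014 + 79 days = May 8, 2014.
Coating is applied: May 8, 2014 + 9 days = May 17, 2014.
QA release testing starts: May 17, 2014 + 83 days = Aug 8, 2014.
The batch is released: Aug 8, 2014 + 7 days = Aug 15, 2014.
Aug 9, 2014 falls between when QA release testing starts (Aug 8, 2014) and when the batch is released (Aug 15, 2014).

QA release testing starts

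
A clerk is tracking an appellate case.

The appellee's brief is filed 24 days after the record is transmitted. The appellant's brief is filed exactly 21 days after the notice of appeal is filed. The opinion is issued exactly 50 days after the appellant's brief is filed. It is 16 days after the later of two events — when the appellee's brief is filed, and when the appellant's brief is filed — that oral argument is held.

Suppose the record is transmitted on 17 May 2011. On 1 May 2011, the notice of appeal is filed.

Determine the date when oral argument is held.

26 June 2011

The record is transmitted: May 17, 2011.
The appellee's brief is filed: May 17, 2011 + 24 days = Jun 10, 2011.
The notice of appeal is filed: May 1, 2011.
The appellant's brief is filed: May 1, 2011 + 21 days = May 22, 2011.
Both prerequisites met — the appellee's brief is filed (Jun 10, 2011), the appellant's brief is filed (May 22, 2011); the later is Jun 10, 2011.
Oral argument is held: Jun 10, 2011 + 16 days = Jun 26, 2011.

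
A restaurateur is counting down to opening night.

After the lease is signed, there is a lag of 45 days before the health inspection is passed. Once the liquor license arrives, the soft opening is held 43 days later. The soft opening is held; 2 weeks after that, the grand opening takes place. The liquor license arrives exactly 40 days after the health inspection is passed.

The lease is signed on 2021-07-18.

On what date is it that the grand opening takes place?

2021-12-07

The lease is signed: Jul 18, 2021.
The health inspection is passed: Jul 18, 2021 + 45 days = Sep 1, 2021.
The liquor license arrives: Sep 1, 2021 + 40 days = Oct 11, 2021.
The soft opening is held: Oct 11, 2021 + 43 days = Nov 23, 2021.
The grand opening takes place: Nov 23, 2021 + 2 weeks = Dec 7, 2021.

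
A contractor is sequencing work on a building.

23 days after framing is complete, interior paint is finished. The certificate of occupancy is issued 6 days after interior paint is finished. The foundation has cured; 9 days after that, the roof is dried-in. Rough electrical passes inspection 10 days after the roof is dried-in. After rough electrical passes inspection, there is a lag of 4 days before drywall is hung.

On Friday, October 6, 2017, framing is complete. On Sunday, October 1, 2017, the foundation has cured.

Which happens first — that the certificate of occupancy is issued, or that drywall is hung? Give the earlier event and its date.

Drywall is hung — Tuesday, October 24, 2017

Framing is complete: Oct 6, 2017.
Interior paint is finished: Oct 6, 2017 + 23 days = Oct 29, 2017.
The certificate of occupancy is issued: Oct 29, 2017 + 6 days = Nov 4, 2017.
The foundation has cured: Oct 1, 2017.
The roof is dried-in: Oct 1, 2017 + 9 days = Oct 10, 2017.
Rough electrical passes inspection: Oct 10, 2017 + 10 days = Oct 20, 2017.
Drywall is hung: Oct 20, 2017 + 4 days = Oct 24, 2017.
Comparing: the certificate of occupancy is issued on Nov 4, 2017 vs drywall is hung on Oct 24, 2017. Earlier: drywall is hung.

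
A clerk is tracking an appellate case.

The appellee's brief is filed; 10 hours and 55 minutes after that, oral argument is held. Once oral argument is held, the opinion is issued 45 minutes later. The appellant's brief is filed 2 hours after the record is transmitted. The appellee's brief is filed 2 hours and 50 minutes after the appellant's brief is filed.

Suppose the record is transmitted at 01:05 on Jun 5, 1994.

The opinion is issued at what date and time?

The record is transmitted: 01:05 Jun 5, 1994.
The appellant's brief is filed: 01:05 Jun 5, 1994 + 2h = 03:05 Jun 5, 1994.
The appellee's brief is filed: 03:05 Jun 5, 1994 + 2h50m = 05:55 Jun 5, 1994.
Oral argument is held: 05:55 Jun 5, 1994 + 10h55m = 16:50 Jun 5, 1994.
The opinion is issued: 16:50 Jun 5, 1994 + 45m = 17:35 Jun 5, 1994.

17:35 on Jun 5, 1994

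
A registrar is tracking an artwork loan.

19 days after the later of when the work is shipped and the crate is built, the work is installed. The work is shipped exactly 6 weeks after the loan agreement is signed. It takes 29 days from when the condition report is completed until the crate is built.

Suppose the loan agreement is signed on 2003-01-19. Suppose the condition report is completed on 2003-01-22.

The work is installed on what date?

2003-03-21

The loan agreement is signed: Jan 19, 2003.
The work is shipped: Jan 19, 2003 + 6 weeks = Mar 2, 2003.
The condition report is completed: Jan 22, 2003.
The crate is built: Jan 22, 2003 + 29 days = Feb 20, 2003.
Both prerequisites met — the work is shipped (Mar 2, 2003), the crate is built (Feb 20, 2003); the later is Mar 2, 2003.
The work is installed: Mar 2, 2003 + 19 days = Mar 21, 2003.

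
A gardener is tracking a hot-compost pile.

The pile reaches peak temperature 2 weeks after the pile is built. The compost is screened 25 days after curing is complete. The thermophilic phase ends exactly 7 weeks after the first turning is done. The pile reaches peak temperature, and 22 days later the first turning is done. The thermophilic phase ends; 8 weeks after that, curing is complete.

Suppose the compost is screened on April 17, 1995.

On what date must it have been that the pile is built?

November 2, 1994

The compost is screened: Apr 17, 1995.
Curing is complete: Apr 17, 1995 − 25 days = Mar 23, 1995.
The thermophilic phase ends: Mar 23, 1995 − 8 weeks = Jan 26, 1995.
The first turning is done: Jan 26, 1995 − 7 weeks = Dec 8, 1994.
The pile reaches peak temperature: Dec 8, 1994 − 22 days = Nov 16, 1994.
The pile is built: Nov 16, 1994 − 2 weeks = Nov 2, 1994.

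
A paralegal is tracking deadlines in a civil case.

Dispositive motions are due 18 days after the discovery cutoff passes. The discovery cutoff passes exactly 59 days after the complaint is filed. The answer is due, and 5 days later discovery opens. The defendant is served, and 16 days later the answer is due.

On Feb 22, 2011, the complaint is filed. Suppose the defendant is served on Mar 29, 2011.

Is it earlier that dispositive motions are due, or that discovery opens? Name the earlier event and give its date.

Discovery opens — Apr 19, 2011

The complaint is filed: Feb 22, 2011.
The discovery cutoff passes: Feb 22, 2011 + 59 days = Apr 22, 2011.
Dispositive motions are due: Apr 22, 2011 + 18 days = May 10, 2011.
The defendant is served: Mar 29, 2011.
The answer is due: Mar 29, 2011 + 16 days = Apr 14, 2011.
Discovery opens: Apr 14, 2011 + 5 days = Apr 19, 2011.
Comparing: dispositive motions are due on May 10, 2011 vs discovery opens on Apr 19, 2011. Earlier: discovery opens.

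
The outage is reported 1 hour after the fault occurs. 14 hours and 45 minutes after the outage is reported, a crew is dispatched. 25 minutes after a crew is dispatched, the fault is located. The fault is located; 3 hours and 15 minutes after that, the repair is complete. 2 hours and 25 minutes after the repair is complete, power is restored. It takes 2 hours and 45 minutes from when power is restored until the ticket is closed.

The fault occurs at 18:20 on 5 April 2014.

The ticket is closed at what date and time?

18:55 on 6 April 2014

The fault occurs: 18:20 Apr 5, 2014.
The outage is reported: 18:20 Apr 5, 2014 + 1h = 19:20 Apr 5, 2014.
A crew is dispatched: 19:20 Apr 5, 2014 + 14h45m = 10:05 Apr 6, 2014.
The fault is located: 10:05 Apr 6, 2014 + 25m = 10:30 Apr 6, 2014.
The repair is complete: 10:30 Apr 6, 2014 + 3h15m = 13:45 Apr 6, 2014.
Power is restored: 13:45 Apr 6, 2014 + 2h25m = 16:10 Apr 6, 2014.
The ticket is closed: 16:10 Apr 6, 2014 + 2h45m = 18:55 Apr 6, 2014.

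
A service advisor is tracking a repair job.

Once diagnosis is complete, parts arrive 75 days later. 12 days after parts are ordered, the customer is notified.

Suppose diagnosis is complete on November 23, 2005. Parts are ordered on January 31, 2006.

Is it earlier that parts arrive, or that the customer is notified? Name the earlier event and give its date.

Parts arrive — February 6, 2006

Diagnosis is complete: Nov 23, 2005.
Parts arrive: Nov 23, 2005 + 75 days = Feb 6, 2006.
Parts are ordered: Jan 31, 2006.
The customer is notified: Jan 31, 2006 + 12 days = Feb 12, 2006.
Comparing: parts arrive on Feb 6, 2006 vs the customer is notified on Feb 12, 2006. Earlier: parts arrive.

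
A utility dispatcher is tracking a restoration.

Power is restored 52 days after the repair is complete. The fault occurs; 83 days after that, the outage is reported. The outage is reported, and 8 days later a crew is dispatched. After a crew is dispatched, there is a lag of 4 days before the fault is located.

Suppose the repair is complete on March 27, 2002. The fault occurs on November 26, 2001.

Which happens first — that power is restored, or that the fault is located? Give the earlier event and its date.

The repair is complete: Mar 27, 2002.
Power is restored: Mar 27, 2002 + 52 days = May 18, 2002.
The fault occurs: Nov 26, 2001.
The outage is reported: Nov 26, 2001 + 83 days = Feb 17, 2002.
A crew is dispatched: Feb 17, 2002 + 8 days = Feb 25, 2002.
The fault is located: Feb 25, 2002 + 4 days = Mar 1, 2002.
Comparing: power is restored on May 18, 2002 vs the fault is located on Mar 1, 2002. Earlier: the fault is located.

The fault is located — March 1, 2002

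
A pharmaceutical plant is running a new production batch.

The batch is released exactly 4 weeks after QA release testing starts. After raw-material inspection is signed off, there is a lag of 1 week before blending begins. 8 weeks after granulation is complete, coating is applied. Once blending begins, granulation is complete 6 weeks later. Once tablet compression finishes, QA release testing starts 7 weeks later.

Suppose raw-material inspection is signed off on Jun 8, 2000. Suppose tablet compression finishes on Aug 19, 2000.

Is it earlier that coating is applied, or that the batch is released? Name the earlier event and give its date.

Raw-material inspection is signed off: Jun 8, 2000.
Blending begins: Jun 8, 2000 + 1 week = Jun 15, 2000.
Granulation is complete: Jun 15, 2000 + 6 weeks = Jul 27, 2000.
Coating is applied: Jul 27, 2000 + 8 weeks = Sep 21, 2000.
Tablet compression finishes: Aug 19, 2000.
QA release testing starts: Aug 19, 2000 + 7 weeks = Oct 7, 2000.
The batch is released: Oct 7, 2000 + 4 weeks = Nov 4, 2000.
Comparing: coating is applied on Sep 21, 2000 vs the batch is released on Nov 4, 2000. Earlier: coating is applied.

Coating is applied — Sep 21, 2000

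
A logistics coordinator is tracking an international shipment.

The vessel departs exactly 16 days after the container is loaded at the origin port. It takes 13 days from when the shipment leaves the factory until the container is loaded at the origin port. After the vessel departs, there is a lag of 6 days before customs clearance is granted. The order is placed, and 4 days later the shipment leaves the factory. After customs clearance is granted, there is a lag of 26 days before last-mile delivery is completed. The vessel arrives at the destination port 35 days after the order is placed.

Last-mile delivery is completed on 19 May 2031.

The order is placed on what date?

15 March 2031

Last-mile delivery is completed: May 19, 2031.
Customs clearance is granted: May 19, 2031 − 26 days = Apr 23, 2031.
The vessel departs: Apr 23, 2031 − 6 days = Apr 17, 2031.
The container is loaded at the origin port: Apr 17, 2031 − 16 days = Apr 1, 2031.
The shipment leaves the factory: Apr 1, 2031 − 13 days = Mar 19, 2031.
The order is placed: Mar 19, 2031 − 4 days = Mar 15, 2031.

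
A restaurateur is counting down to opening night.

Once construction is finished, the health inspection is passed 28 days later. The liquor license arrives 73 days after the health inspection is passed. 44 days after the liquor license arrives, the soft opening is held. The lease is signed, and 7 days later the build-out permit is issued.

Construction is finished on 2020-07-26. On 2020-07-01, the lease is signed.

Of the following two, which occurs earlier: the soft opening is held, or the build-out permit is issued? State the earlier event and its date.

The build-out permit is issued — 2020-07-08

Construction is finished: Jul 26, 2020.
The health inspection is passed: Jul 26, 2020 + 28 days = Aug 23, 2020.
The liquor license arrives: Aug 23, 2020 + 73 days = Nov 4, 2020.
The soft opening is held: Nov 4, 2020 + 44 days = Dec 18, 2020.
The lease is signed: Jul 1, 2020.
The build-out permit is issued: Jul 1, 2020 + 7 days = Jul 8, 2020.
Comparing: the soft opening is held on Dec 18, 2020 vs the build-out permit is issued on Jul 8, 2020. Earlier: the build-out permit is issued.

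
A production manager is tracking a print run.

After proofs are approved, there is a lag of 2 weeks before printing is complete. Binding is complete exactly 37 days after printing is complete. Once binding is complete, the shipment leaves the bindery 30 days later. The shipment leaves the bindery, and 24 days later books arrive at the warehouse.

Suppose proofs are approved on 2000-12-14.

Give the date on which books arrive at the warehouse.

2001-03-29

Proofs are approved: Dec 14, 2000.
Printing is complete: Dec 14, 2000 + 2 weeks = Dec 28, 2000.
Binding is complete: Dec 28, 2000 + 37 days = Feb 3, 2001.
The shipment leaves the bindery: Feb 3, 2001 + 30 days = Mar 5, 2001.
Books arrive at the warehouse: Mar 5, 2001 + 24 days = Mar 29, 2001.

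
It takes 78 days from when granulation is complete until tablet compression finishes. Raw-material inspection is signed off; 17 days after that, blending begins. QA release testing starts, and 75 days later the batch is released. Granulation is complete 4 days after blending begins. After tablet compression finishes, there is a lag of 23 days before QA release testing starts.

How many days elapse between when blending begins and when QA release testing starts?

105 days

Causal path: blending begins → granulation is complete → tablet compression finishes → QA release testing starts.
Total delay along the path: 4 + 78 + 23 = 105 days.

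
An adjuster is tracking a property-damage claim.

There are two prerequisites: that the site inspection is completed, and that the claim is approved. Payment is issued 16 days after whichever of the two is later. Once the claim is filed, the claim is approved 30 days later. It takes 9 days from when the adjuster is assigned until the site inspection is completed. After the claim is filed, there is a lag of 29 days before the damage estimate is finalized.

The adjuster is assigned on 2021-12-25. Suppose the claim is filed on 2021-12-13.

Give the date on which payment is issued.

The adjuster is assigned: Dec 25, 2021.
The site inspection is completed: Dec 25, 2021 + 9 days = Jan 3, 2022.
The claim is filed: Dec 13, 2021.
The claim is approved: Dec 13, 2021 + 30 days = Jan 12, 2022.
Both prerequisites met — the site inspection is completed (Jan 3, 2022), the claim is approved (Jan 12, 2022); the later is Jan 12, 2022.
Payment is issued: Jan 12, 2022 + 16 days = Jan 28, 2022.

2022-01-28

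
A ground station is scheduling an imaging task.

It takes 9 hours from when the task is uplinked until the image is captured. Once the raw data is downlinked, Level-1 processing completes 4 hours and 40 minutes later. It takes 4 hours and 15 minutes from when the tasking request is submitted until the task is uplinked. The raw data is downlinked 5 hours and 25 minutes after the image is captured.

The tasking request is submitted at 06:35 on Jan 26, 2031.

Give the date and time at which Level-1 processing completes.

The tasking request is submitted: 06:35 Jan 26, 2031.
The task is uplinked: 06:35 Jan 26, 2031 + 4h15m = 10:50 Jan 26, 2031.
The image is captured: 10:50 Jan 26, 2031 + 9h = 19:50 Jan 26, 2031.
The raw data is downlinked: 19:50 Jan 26, 2031 + 5h25m = 01:15 Jan 27, 2031.
Level-1 processing completes: 01:15 Jan 27, 2031 + 4h40m = 05:55 Jan 27, 2031.

05:55 on Jan 27, 2031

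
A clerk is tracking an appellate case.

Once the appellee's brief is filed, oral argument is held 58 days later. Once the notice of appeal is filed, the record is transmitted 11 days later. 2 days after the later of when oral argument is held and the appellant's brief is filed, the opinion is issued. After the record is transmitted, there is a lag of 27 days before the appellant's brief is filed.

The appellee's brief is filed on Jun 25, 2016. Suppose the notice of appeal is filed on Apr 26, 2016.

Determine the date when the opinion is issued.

Aug 24, 2016

The appellee's brief is filed: Jun 25, 2016.
Oral argument is held: Jun 25, 2016 + 58 days = Aug 22, 2016.
The notice of appeal is filed: Apr 26, 2016.
The record is transmitted: Apr 26, 2016 + 11 days = May 7, 2016.
The appellant's brief is filed: May 7, 2016 + 27 days = Jun 3, 2016.
Both prerequisites met — oral argument is held (Aug 22, 2016), the appellant's brief is filed (Jun 3, 2016); the later is Aug 22, 2016.
The opinion is issued: Aug 22, 2016 + 2 days = Aug 24, 2016.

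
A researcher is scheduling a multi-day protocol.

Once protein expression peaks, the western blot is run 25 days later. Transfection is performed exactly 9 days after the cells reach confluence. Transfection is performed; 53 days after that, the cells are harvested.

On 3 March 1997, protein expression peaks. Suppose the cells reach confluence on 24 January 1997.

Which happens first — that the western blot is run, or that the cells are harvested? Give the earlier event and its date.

Protein expression peaks: Mar 3, 1997.
The western blot is run: Mar 3, 1997 + 25 days = Mar 28, 1997.
The cells reach confluence: Jan 24, 1997.
Transfection is performed: Jan 24, 1997 + 9 days = Feb 2, 1997.
The cells are harvested: Feb 2, 1997 + 53 days = Mar 27, 1997.
Comparing: the western blot is run on Mar 28, 1997 vs the cells are harvested on Mar 27, 1997. Earlier: the cells are harvested.

The cells are harvested — 27 March 1997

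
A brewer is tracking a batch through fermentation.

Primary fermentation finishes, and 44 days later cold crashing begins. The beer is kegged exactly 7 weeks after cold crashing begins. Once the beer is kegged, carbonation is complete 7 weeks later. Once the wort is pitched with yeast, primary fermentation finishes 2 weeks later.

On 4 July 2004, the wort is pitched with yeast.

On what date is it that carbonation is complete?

7 December 2004

The wort is pitched with yeast: Jul 4, 2004.
Primary fermentation finishes: Jul 4, 2004 + 2 weeks = Jul 18, 2004.
Cold crashing begins: Jul 18, 2004 + 44 days = Aug 31, 2004.
The beer is kegged: Aug 31, 2004 + 7 weeks = Oct 19, 2004.
Carbonation is complete: Oct 19, 2004 + 7 weeks = Dec 7, 2004.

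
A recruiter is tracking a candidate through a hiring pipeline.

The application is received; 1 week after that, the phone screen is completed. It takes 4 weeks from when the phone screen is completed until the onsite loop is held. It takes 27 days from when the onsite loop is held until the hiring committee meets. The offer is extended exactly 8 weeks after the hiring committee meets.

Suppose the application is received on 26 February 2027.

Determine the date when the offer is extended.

The application is received: Feb 26, 2027.
The phone screen is completed: Feb 26, 2027 + 1 week = Mar 5, 2027.
The onsite loop is held: Mar 5, 2027 + 4 weeks = Apr 2, 2027.
The hiring committee meets: Apr 2, 2027 + 27 days = Apr 29, 2027.
The offer is extended: Apr 29, 2027 + 8 weeks = Jun 24, 2027.

24 June 2027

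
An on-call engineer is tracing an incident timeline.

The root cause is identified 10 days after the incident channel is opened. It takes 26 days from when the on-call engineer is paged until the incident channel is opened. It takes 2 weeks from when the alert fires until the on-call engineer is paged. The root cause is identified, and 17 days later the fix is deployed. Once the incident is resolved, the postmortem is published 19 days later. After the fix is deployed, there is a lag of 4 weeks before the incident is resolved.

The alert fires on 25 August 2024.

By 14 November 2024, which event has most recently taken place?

The alert fires: Aug 25, 2024.
The on-call engineer is paged: Aug 25, 2024 + 2 weeks = Sep 8, 2024.
The incident channel is opened: Sep 8, 2024 + 26 days = Oct 4, 2024.
The root cause is identified: Oct 4, 2024 + 10 days = Oct 14, 2024.
The fix is deployed: Oct 14, 2024 + 17 days = Oct 31, 2024.
The incident is resolved: Oct 31, 2024 + 4 weeks = Nov 28, 2024.
The postmortem is published: Nov 28, 2024 + 19 days = Dec 17, 2024.
Nov 14, 2024 falls between when the fix is deployed (Oct 31, 2024) and when the incident is resolved (Nov 28, 2024).

The fix is deployed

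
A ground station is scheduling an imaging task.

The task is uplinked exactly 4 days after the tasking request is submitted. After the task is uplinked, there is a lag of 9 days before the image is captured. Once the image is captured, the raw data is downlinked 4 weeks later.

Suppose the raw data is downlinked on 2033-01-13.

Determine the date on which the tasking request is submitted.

The raw data is downlinked: Jan 13, 2033.
The image is captured: Jan 13, 2033 − 4 weeks = Dec 16, 2032.
The task is uplinked: Dec 16, 2032 − 9 days = Dec 7, 2032.
The tasking request is submitted: Dec 7, 2032 − 4 days = Dec 3, 2032.

2032-12-03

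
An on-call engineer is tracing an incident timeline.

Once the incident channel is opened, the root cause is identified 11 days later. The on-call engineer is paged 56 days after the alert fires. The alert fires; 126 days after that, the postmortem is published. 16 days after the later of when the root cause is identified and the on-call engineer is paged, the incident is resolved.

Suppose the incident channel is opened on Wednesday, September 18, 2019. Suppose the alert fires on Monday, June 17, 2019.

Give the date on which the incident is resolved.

The incident channel is opened: Sep 18, 2019.
The root cause is identified: Sep 18, 2019 + 11 days = Sep 29, 2019.
The alert fires: Jun 17, 2019.
The on-call engineer is paged: Jun 17, 2019 + 56 days = Aug 12, 2019.
Both prerequisites met — the root cause is identified (Sep 29, 2019), the on-call engineer is paged (Aug 12, 2019); the later is Sep 29, 2019.
The incident is resolved: Sep 29, 2019 + 16 days = Oct 15, 2019.

Tuesday, October 15, 2019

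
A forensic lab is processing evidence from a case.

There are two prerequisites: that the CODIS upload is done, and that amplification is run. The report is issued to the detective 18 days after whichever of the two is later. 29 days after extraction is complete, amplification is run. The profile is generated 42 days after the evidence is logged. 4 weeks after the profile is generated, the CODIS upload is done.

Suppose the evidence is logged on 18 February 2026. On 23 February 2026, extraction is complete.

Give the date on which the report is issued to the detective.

The evidence is logged: Feb 18, 2026.
The profile is generated: Feb 18, 2026 + 42 days = Apr 1, 2026.
The CODIS upload is done: Apr 1, 2026 + 4 weeks = Apr 29, 2026.
Extraction is complete: Feb 23, 2026.
Amplification is run: Feb 23, 2026 + 29 days = Mar 24, 2026.
Both prerequisites met — the CODIS upload is done (Apr 29, 2026), amplification is run (Mar 24, 2026); the later is Apr 29, 2026.
The report is issued to the detective: Apr 29, 2026 + 18 days = May 17, 2026.

17 May 2026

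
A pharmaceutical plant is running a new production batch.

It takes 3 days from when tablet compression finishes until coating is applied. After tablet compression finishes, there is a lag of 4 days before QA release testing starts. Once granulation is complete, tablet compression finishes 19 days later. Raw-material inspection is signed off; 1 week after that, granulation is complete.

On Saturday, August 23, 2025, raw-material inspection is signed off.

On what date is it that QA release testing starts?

Raw-material inspection is signed off: Aug 23, 2025.
Granulation is complete: Aug 23, 2025 + 1 week = Aug 30, 2025.
Tablet compression finishes: Aug 30, 2025 + 19 days = Sep 18, 2025.
QA release testing starts: Sep 18, 2025 + 4 days = Sep 22, 2025.

Monday, September 22, 2025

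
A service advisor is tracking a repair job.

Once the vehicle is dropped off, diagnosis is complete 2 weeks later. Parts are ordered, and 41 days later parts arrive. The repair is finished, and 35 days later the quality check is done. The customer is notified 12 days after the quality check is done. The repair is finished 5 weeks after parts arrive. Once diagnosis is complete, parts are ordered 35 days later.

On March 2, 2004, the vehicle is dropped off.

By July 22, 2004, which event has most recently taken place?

The repair is finished

The vehicle is dropped off: Mar 2, 2004.
Diagnosis is complete: Mar 2, 2004 + 2 weeks = Mar 16, 2004.
Parts are ordered: Mar 16, 2004 + 35 days = Apr 20, 2004.
Parts arrive: Apr 20, 2004 + 41 days = May 31, 2004.
The repair is finished: May 31, 2004 + 5 weeks = Jul 5, 2004.
The quality check is done: Jul 5, 2004 + 35 days = Aug 9, 2004.
The customer is notified: Aug 9, 2004 + 12 days = Aug 21, 2004.
Jul 22, 2004 falls between when the repair is finished (Jul 5, 2004) and when the quality check is done (Aug 9, 2004).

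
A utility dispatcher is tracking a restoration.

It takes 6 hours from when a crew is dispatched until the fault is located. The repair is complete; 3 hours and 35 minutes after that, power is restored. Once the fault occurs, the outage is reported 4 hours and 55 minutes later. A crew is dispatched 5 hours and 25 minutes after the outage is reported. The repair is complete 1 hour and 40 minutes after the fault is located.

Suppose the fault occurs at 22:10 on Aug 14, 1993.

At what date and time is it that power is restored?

The fault occurs: 22:10 Aug 14, 1993.
The outage is reported: 22:10 Aug 14, 1993 + 4h55m = 03:05 Aug 15, 1993.
A crew is dispatched: 03:05 Aug 15, 1993 + 5h25m = 08:30 Aug 15, 1993.
The fault is located: 08:30 Aug 15, 1993 + 6h = 14:30 Aug 15, 1993.
The repair is complete: 14:30 Aug 15, 1993 + 1h40m = 16:10 Aug 15, 1993.
Power is restored: 16:10 Aug 15, 1993 + 3h35m = 19:45 Aug 15, 1993.

19:45 on Aug 15, 1993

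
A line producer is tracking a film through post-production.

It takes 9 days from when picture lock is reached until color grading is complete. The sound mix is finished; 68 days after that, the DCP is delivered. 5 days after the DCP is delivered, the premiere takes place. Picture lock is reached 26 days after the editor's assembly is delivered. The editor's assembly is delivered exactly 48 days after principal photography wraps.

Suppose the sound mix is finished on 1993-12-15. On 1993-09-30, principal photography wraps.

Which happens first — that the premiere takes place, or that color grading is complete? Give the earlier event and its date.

Color grading is complete — 1993-12-22

The sound mix is finished: Dec 15, 1993.
The DCP is delivered: Dec 15, 1993 + 68 days = Feb 21, 1994.
The premiere takes place: Feb 21, 1994 + 5 days = Feb 26, 1994.
Principal photography wraps: Sep 30, 1993.
The editor's assembly is delivered: Sep 30, 1993 + 48 days = Nov 17, 1993.
Picture lock is reached: Nov 17, 1993 + 26 days = Dec 13, 1993.
Color grading is complete: Dec 13, 1993 + 9 days = Dec 22, 1993.
Comparing: the premiere takes place on Feb 26, 1994 vs color grading is complete on Dec 22, 1993. Earlier: color grading is complete.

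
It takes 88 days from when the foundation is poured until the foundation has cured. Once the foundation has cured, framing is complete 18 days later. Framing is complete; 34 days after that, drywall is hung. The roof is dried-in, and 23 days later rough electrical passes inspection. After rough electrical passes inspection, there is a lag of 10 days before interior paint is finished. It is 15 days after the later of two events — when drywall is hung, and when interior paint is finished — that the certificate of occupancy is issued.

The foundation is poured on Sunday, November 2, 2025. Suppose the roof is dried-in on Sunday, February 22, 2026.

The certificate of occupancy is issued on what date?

The foundation is poured: Nov 2, 2025.
The foundation has cured: Nov 2, 2025 + 88 days = Jan 29, 2026.
Framing is complete: Jan 29, 2026 + 18 days = Feb 16, 2026.
Drywall is hung: Feb 16, 2026 + 34 days = Mar 22, 2026.
The roof is dried-in: Feb 22, 2026.
Rough electrical passes inspection: Feb 22, 2026 + 23 days = Mar 17, 2026.
Interior paint is finished: Mar 17, 2026 + 10 days = Mar 27, 2026.
Both prerequisites met — drywall is hung (Mar 22, 2026), interior paint is finished (Mar 27, 2026); the later is Mar 27, 2026.
The certificate of occupancy is issued: Mar 27, 2026 + 15 days = Apr 11, 2026.

Saturday, April 11, 2026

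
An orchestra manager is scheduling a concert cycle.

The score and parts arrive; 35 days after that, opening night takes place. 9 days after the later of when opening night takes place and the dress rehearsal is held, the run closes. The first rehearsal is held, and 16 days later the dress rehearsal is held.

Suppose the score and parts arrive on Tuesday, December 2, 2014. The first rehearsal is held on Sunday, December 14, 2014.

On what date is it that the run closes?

Thursday, January 15, 2015

The score and parts arrive: Dec 2, 2014.
Opening night takes place: Dec 2, 2014 + 35 days = Jan 6, 2015.
The first rehearsal is held: Dec 14, 2014.
The dress rehearsal is held: Dec 14, 2014 + 16 days = Dec 30, 2014.
Both prerequisites met — opening night takes place (Jan 6, 2015), the dress rehearsal is held (Dec 30, 2014); the later is Jan 6, 2015.
The run closes: Jan 6, 2015 + 9 days = Jan 15, 2015.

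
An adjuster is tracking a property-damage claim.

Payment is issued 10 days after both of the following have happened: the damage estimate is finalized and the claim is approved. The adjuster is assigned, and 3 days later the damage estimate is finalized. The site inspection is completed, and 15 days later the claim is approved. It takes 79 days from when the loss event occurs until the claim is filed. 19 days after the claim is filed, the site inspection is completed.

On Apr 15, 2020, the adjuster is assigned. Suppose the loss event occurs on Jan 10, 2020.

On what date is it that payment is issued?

May 12, 2020

The adjuster is assigned: Apr 15, 2020.
The damage estimate is finalized: Apr 15, 2020 + 3 days = Apr 18, 2020.
The loss event occurs: Jan 10, 2020.
The claim is filed: Jan 10, 2020 + 79 days = Mar 29, 2020.
The site inspection is completed: Mar 29, 2020 + 19 days = Apr 17, 2020.
The claim is approved: Apr 17, 2020 + 15 days = May 2, 2020.
Both prerequisites met — the damage estimate is finalized (Apr 18, 2020), the claim is approved (May 2, 2020); the later is May 2, 2020.
Payment is issued: May 2, 2020 + 10 days = May 12, 2020.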